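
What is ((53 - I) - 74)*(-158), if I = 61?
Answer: 12956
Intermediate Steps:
((53 - I) - 74)*(-158) = ((53 - 1*61) - 74)*(-158) = ((53 - 61) - 74)*(-158) = (-8 - 74)*(-158) = -82*(-158) = 12956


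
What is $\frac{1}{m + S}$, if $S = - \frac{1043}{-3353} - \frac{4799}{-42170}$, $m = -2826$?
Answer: $- \frac{20199430}{57075007129} \approx -0.00035391$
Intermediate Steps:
$S = \frac{8582051}{20199430}$ ($S = \left(-1043\right) \left(- \frac{1}{3353}\right) - - \frac{4799}{42170} = \frac{149}{479} + \frac{4799}{42170} = \frac{8582051}{20199430} \approx 0.42487$)
$\frac{1}{m + S} = \frac{1}{-2826 + \frac{8582051}{20199430}} = \frac{1}{- \frac{57075007129}{20199430}} = - \frac{20199430}{57075007129}$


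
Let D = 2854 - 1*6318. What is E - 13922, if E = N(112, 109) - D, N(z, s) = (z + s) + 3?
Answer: -10234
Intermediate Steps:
N(z, s) = 3 + s + z (N(z, s) = (s + z) + 3 = 3 + s + z)
D = -3464 (D = 2854 - 6318 = -3464)
E = 3688 (E = (3 + 109 + 112) - 1*(-3464) = 224 + 3464 = 3688)
E - 13922 = 3688 - 13922 = -10234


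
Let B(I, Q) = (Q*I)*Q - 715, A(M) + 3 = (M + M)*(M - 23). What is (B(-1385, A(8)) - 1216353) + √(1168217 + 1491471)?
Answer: -82999933 + 2*√664922 ≈ -8.2998e+7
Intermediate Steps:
A(M) = -3 + 2*M*(-23 + M) (A(M) = -3 + (M + M)*(M - 23) = -3 + (2*M)*(-23 + M) = -3 + 2*M*(-23 + M))
B(I, Q) = -715 + I*Q² (B(I, Q) = (I*Q)*Q - 715 = I*Q² - 715 = -715 + I*Q²)
(B(-1385, A(8)) - 1216353) + √(1168217 + 1491471) = ((-715 - 1385*(-3 - 46*8 + 2*8²)²) - 1216353) + √(1168217 + 1491471) = ((-715 - 1385*(-3 - 368 + 2*64)²) - 1216353) + √2659688 = ((-715 - 1385*(-3 - 368 + 128)²) - 1216353) + 2*√664922 = ((-715 - 1385*(-243)²) - 1216353) + 2*√664922 = ((-715 - 1385*59049) - 1216353) + 2*√664922 = ((-715 - 81782865) - 1216353) + 2*√664922 = (-81783580 - 1216353) + 2*√664922 = -82999933 + 2*√664922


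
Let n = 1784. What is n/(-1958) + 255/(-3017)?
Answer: -2940809/2953643 ≈ -0.99566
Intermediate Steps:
n/(-1958) + 255/(-3017) = 1784/(-1958) + 255/(-3017) = 1784*(-1/1958) + 255*(-1/3017) = -892/979 - 255/3017 = -2940809/2953643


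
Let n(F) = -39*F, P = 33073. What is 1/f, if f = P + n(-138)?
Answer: 1/38455 ≈ 2.6004e-5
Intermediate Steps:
f = 38455 (f = 33073 - 39*(-138) = 33073 + 5382 = 38455)
1/f = 1/38455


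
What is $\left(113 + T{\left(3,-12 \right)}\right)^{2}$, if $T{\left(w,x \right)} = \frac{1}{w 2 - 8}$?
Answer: $\frac{50625}{4} \approx 12656.0$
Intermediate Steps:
$T{\left(w,x \right)} = \frac{1}{-8 + 2 w}$ ($T{\left(w,x \right)} = \frac{1}{2 w - 8} = \frac{1}{-8 + 2 w}$)
$\left(113 + T{\left(3,-12 \right)}\right)^{2} = \left(113 + \frac{1}{2 \left(-4 + 3\right)}\right)^{2} = \left(113 + \frac{1}{2 \left(-1\right)}\right)^{2} = \left(113 + \frac{1}{2} \left(-1\right)\right)^{2} = \left(113 - \frac{1}{2}\right)^{2} = \left(\frac{225}{2}\right)^{2} = \frac{50625}{4}$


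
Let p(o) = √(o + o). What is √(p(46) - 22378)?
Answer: √(-22378 + 2*√23) ≈ 149.56*I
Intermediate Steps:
p(o) = √2*√o (p(o) = √(2*o) = √2*√o)
√(p(46) - 22378) = √(√2*√46 - 22378) = √(2*√23 - 22378) = √(-22378 + 2*√23)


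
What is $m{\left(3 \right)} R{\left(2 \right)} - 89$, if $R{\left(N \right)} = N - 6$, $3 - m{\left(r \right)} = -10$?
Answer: $-141$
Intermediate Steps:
$m{\left(r \right)} = 13$ ($m{\left(r \right)} = 3 - -10 = 3 + 10 = 13$)
$R{\left(N \right)} = -6 + N$
$m{\left(3 \right)} R{\left(2 \right)} - 89 = 13 \left(-6 + 2\right) - 89 = 13 \left(-4\right) - 89 = -52 - 89 = -141$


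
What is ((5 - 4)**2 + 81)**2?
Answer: 6724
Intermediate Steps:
((5 - 4)**2 + 81)**2 = (1**2 + 81)**2 = (1 + 81)**2 = 82**2 = 6724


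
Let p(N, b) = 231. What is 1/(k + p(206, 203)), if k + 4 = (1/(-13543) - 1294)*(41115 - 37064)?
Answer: -13543/70989254532 ≈ -1.9078e-7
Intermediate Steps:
k = -70992382965/13543 (k = -4 + (1/(-13543) - 1294)*(41115 - 37064) = -4 + (-1/13543 - 1294)*4051 = -4 - 17524643/13543*4051 = -4 - 70992328793/13543 = -70992382965/13543 ≈ -5.2420e+6)
1/(k + p(206, 203)) = 1/(-70992382965/13543 + 231) = 1/(-70989254532/13543) = -13543/70989254532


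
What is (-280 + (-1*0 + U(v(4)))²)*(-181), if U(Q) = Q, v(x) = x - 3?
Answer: 50499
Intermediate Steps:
v(x) = -3 + x
(-280 + (-1*0 + U(v(4)))²)*(-181) = (-280 + (-1*0 + (-3 + 4))²)*(-181) = (-280 + (0 + 1)²)*(-181) = (-280 + 1²)*(-181) = (-280 + 1)*(-181) = -279*(-181) = 50499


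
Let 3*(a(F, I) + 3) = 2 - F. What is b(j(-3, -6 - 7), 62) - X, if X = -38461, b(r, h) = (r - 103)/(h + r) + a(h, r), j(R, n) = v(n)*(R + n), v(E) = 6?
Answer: 1307091/34 ≈ 38444.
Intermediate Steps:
j(R, n) = 6*R + 6*n (j(R, n) = 6*(R + n) = 6*R + 6*n)
a(F, I) = -7/3 - F/3 (a(F, I) = -3 + (2 - F)/3 = -3 + (⅔ - F/3) = -7/3 - F/3)
b(r, h) = -7/3 - h/3 + (-103 + r)/(h + r) (b(r, h) = (r - 103)/(h + r) + (-7/3 - h/3) = (-103 + r)/(h + r) + (-7/3 - h/3) = -7/3 - h/3 + (-103 + r)/(h + r))
b(j(-3, -6 - 7), 62) - X = (-103 + (6*(-3) + 6*(-6 - 7)) - ⅓*62*(7 + 62) - (6*(-3) + 6*(-6 - 7))*(7 + 62)/3)/(62 + (6*(-3) + 6*(-6 - 7))) - 1*(-38461) = (-103 + (-18 + 6*(-13)) - ⅓*62*69 - ⅓*(-18 + 6*(-13))*69)/(62 + (-18 + 6*(-13))) + 38461 = (-103 + (-18 - 78) - 1426 - ⅓*(-18 - 78)*69)/(62 + (-18 - 78)) + 38461 = (-103 - 96 - 1426 - ⅓*(-96)*69)/(62 - 96) + 38461 = (-103 - 96 - 1426 + 2208)/(-34) + 38461 = -1/34*583 + 38461 = -583/34 + 38461 = 1307091/34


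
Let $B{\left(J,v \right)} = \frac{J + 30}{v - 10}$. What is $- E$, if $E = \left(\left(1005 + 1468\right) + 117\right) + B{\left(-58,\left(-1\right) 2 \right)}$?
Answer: $- \frac{7777}{3} \approx -2592.3$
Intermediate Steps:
$B{\left(J,v \right)} = \frac{30 + J}{-10 + v}$
$E = \frac{7777}{3}$ ($E = \left(\left(1005 + 1468\right) + 117\right) + \frac{30 - 58}{-10 - 2} = \left(2473 + 117\right) + \frac{1}{-10 - 2} \left(-28\right) = 2590 + \frac{1}{-12} \left(-28\right) = 2590 - - \frac{7}{3} = 2590 + \frac{7}{3} = \frac{7777}{3} \approx 2592.3$)
$- E = \left(-1\right) \frac{7777}{3} = - \frac{7777}{3}$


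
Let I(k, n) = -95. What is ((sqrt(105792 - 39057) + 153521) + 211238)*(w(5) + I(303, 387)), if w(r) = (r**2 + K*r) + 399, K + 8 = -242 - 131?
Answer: -574860184 - 4728*sqrt(7415) ≈ -5.7527e+8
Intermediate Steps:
K = -381 (K = -8 + (-242 - 131) = -8 - 373 = -381)
w(r) = 399 + r**2 - 381*r (w(r) = (r**2 - 381*r) + 399 = 399 + r**2 - 381*r)
((sqrt(105792 - 39057) + 153521) + 211238)*(w(5) + I(303, 387)) = ((sqrt(105792 - 39057) + 153521) + 211238)*((399 + 5**2 - 381*5) - 95) = ((sqrt(66735) + 153521) + 211238)*((399 + 25 - 1905) - 95) = ((3*sqrt(7415) + 153521) + 211238)*(-1481 - 95) = ((153521 + 3*sqrt(7415)) + 211238)*(-1576) = (364759 + 3*sqrt(7415))*(-1576) = -574860184 - 4728*sqrt(7415)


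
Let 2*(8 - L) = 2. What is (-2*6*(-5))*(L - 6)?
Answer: 60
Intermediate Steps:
L = 7 (L = 8 - ½*2 = 8 - 1 = 7)
(-2*6*(-5))*(L - 6) = (-2*6*(-5))*(7 - 6) = -12*(-5)*1 = 60*1 = 60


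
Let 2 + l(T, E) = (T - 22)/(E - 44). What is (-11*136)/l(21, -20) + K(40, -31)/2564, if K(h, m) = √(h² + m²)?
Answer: 95744/127 + √2561/2564 ≈ 753.91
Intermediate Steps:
l(T, E) = -2 + (-22 + T)/(-44 + E) (l(T, E) = -2 + (T - 22)/(E - 44) = -2 + (-22 + T)/(-44 + E))
(-11*136)/l(21, -20) + K(40, -31)/2564 = (-11*136)/(((66 + 21 - 2*(-20))/(-44 - 20))) + √(40² + (-31)²)/2564 = -1496*(-64/(66 + 21 + 40)) + √(1600 + 961)*(1/2564) = -1496/((-1/64*127)) + √2561*(1/2564) = -1496/(-127/64) + √2561/2564 = -1496*(-64/127) + √2561/2564 = 95744/127 + √2561/2564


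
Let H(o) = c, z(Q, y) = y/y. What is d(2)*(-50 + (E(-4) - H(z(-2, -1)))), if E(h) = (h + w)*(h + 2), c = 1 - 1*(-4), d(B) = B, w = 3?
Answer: -106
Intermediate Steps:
z(Q, y) = 1
c = 5 (c = 1 + 4 = 5)
E(h) = (2 + h)*(3 + h) (E(h) = (h + 3)*(h + 2) = (3 + h)*(2 + h) = (2 + h)*(3 + h))
H(o) = 5
d(2)*(-50 + (E(-4) - H(z(-2, -1)))) = 2*(-50 + ((6 + (-4)² + 5*(-4)) - 1*5)) = 2*(-50 + ((6 + 16 - 20) - 5)) = 2*(-50 + (2 - 5)) = 2*(-50 - 3) = 2*(-53) = -106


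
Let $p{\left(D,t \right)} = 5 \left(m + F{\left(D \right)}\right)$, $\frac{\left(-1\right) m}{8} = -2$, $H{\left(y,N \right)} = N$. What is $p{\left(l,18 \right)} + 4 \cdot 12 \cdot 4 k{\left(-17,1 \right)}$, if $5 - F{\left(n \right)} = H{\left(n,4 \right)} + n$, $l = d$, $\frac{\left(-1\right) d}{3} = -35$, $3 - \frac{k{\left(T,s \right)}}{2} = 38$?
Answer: $-13880$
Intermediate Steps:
$k{\left(T,s \right)} = -70$ ($k{\left(T,s \right)} = 6 - 76 = -70$)
$d = 105$ ($d = \left(-3\right) \left(-35\right) = 105$)
$l = 105$
$F{\left(n \right)} = 1 - n$ ($F{\left(n \right)} = 5 - \left(4 + n\right) = 1 - n$)
$m = 16$ ($m = \left(-8\right) \left(-2\right) = 16$)
$p{\left(D,t \right)} = 85 - 5 D$ ($p{\left(D,t \right)} = 5 \left(16 - \left(-1 + D\right)\right) = 5 \left(17 - D\right) = 85 - 5 D$)
$p{\left(l,18 \right)} + 4 \cdot 12 \cdot 4 k{\left(-17,1 \right)} = \left(85 - 525\right) + 4 \cdot 12 \cdot 4 \left(-70\right) = \left(85 - 525\right) + 48 \cdot 4 \left(-70\right) = -440 + 192 \left(-70\right) = -440 - 13440 = -13880$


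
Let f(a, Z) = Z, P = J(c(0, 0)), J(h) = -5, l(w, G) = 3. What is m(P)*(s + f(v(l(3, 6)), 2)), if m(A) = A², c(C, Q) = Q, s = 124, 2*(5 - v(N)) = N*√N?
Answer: 3150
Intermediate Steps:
v(N) = 5 - N^(3/2)/2 (v(N) = 5 - N*√N/2 = 5 - N^(3/2)/2)
P = -5
m(P)*(s + f(v(l(3, 6)), 2)) = (-5)²*(124 + 2) = 25*126 = 3150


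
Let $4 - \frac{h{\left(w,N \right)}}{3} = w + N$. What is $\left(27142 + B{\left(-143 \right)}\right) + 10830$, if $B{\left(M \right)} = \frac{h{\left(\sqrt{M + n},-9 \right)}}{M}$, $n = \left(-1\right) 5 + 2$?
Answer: $\frac{417689}{11} + \frac{3 i \sqrt{146}}{143} \approx 37972.0 + 0.25349 i$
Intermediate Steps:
$n = -3$ ($n = -5 + 2 = -3$)
$h{\left(w,N \right)} = 12 - 3 N - 3 w$ ($h{\left(w,N \right)} = 12 - 3 \left(w + N\right) = 12 - 3 \left(N + w\right) = 12 - \left(3 N + 3 w\right) = 12 - 3 N - 3 w$)
$B{\left(M \right)} = \frac{39 - 3 \sqrt{-3 + M}}{M}$ ($B{\left(M \right)} = \frac{12 - -27 - 3 \sqrt{M - 3}}{M} = \frac{12 + 27 - 3 \sqrt{-3 + M}}{M} = \frac{39 - 3 \sqrt{-3 + M}}{M}$)
$\left(27142 + B{\left(-143 \right)}\right) + 10830 = \left(27142 + \frac{3 \left(13 - \sqrt{-3 - 143}\right)}{-143}\right) + 10830 = \left(27142 + 3 \left(- \frac{1}{143}\right) \left(13 - \sqrt{-146}\right)\right) + 10830 = \left(27142 + 3 \left(- \frac{1}{143}\right) \left(13 - i \sqrt{146}\right)\right) + 10830 = \left(27142 - \left(\frac{3}{11} - \frac{3 i \sqrt{146}}{143}\right)\right) + 10830 = \left(\frac{298559}{11} + \frac{3 i \sqrt{146}}{143}\right) + 10830 = \frac{417689}{11} + \frac{3 i \sqrt{146}}{143}$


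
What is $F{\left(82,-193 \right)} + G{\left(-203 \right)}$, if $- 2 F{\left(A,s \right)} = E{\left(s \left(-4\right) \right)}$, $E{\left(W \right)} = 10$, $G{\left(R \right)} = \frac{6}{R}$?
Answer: $- \frac{1021}{203} \approx -5.0296$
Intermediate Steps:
$F{\left(A,s \right)} = -5$ ($F{\left(A,s \right)} = \left(- \frac{1}{2}\right) 10 = -5$)
$F{\left(82,-193 \right)} + G{\left(-203 \right)} = -5 + \frac{6}{-203} = -5 + 6 \left(- \frac{1}{203}\right) = -5 - \frac{6}{203} = - \frac{1021}{203}$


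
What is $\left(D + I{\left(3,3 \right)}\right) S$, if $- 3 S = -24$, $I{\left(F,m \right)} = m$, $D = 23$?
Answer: $208$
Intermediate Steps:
$S = 8$ ($S = \left(- \frac{1}{3}\right) \left(-24\right) = 8$)
$\left(D + I{\left(3,3 \right)}\right) S = \left(23 + 3\right) 8 = 26 \cdot 8 = 208$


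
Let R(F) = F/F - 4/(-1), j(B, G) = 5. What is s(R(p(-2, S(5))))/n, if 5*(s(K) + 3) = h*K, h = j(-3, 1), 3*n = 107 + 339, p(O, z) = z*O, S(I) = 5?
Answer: 3/223 ≈ 0.013453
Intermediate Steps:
p(O, z) = O*z
n = 446/3 (n = (107 + 339)/3 = (⅓)*446 = 446/3 ≈ 148.67)
h = 5
R(F) = 5 (R(F) = 1 - 4*(-1) = 1 + 4 = 5)
s(K) = -3 + K (s(K) = -3 + (5*K)/5 = -3 + K)
s(R(p(-2, S(5))))/n = (-3 + 5)/(446/3) = 2*(3/446) = 3/223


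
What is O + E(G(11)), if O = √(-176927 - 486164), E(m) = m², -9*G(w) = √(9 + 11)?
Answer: 20/81 + I*√663091 ≈ 0.24691 + 814.3*I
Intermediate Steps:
G(w) = -2*√5/9 (G(w) = -√(9 + 11)/9 = -2*√5/9)
O = I*√663091 (O = √(-663091) = I*√663091 ≈ 814.3*I)
O + E(G(11)) = I*√663091 + (-2*√5/9)² = I*√663091 + 20/81 = 20/81 + I*√663091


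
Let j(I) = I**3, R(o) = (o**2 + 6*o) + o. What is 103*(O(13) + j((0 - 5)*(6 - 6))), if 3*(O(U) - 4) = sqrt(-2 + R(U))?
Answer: 412 + 103*sqrt(258)/3 ≈ 963.47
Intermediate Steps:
R(o) = o**2 + 7*o
O(U) = 4 + sqrt(-2 + U*(7 + U))/3
103*(O(13) + j((0 - 5)*(6 - 6))) = 103*((4 + sqrt(-2 + 13*(7 + 13))/3) + ((0 - 5)*(6 - 6))**3) = 103*((4 + sqrt(-2 + 13*20)/3) + (-5*0)**3) = 103*((4 + sqrt(-2 + 260)/3) + 0**3) = 103*((4 + sqrt(258)/3) + 0) = 103*(4 + sqrt(258)/3) = 412 + 103*sqrt(258)/3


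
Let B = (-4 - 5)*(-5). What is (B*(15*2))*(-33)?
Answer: -44550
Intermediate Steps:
B = 45 (B = -9*(-5) = 45)
(B*(15*2))*(-33) = (45*(15*2))*(-33) = (45*30)*(-33) = 1350*(-33) = -44550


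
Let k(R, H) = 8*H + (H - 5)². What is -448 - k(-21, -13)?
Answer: -668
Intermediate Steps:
k(R, H) = (-5 + H)² + 8*H (k(R, H) = 8*H + (-5 + H)² = (-5 + H)² + 8*H)
-448 - k(-21, -13) = -448 - ((-5 - 13)² + 8*(-13)) = -448 - ((-18)² - 104) = -448 - (324 - 104) = -448 - 1*220 = -448 - 220 = -668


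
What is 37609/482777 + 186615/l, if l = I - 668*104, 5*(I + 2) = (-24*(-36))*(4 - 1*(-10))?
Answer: -145952609803/53954191966 ≈ -2.7051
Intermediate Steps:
I = 12086/5 (I = -2 + ((-24*(-36))*(4 - 1*(-10)))/5 = -2 + (864*(4 + 10))/5 = -2 + (864*14)/5 = -2 + (⅕)*12096 = -2 + 12096/5 = 12086/5 ≈ 2417.2)
l = -335274/5 (l = 12086/5 - 668*104 = 12086/5 - 1*69472 = 12086/5 - 69472 = -335274/5 ≈ -67055.)
37609/482777 + 186615/l = 37609/482777 + 186615/(-335274/5) = 37609*(1/482777) + 186615*(-5/335274) = 37609/482777 - 311025/111758 = -145952609803/53954191966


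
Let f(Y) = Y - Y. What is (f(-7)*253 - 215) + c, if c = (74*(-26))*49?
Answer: -94491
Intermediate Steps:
f(Y) = 0
c = -94276 (c = -1924*49 = -94276)
(f(-7)*253 - 215) + c = (0*253 - 215) - 94276 = (0 - 215) - 94276 = -215 - 94276 = -94491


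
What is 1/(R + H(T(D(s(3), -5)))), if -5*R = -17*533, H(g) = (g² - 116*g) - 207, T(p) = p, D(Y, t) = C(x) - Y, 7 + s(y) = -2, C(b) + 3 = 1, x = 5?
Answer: 5/4211 ≈ 0.0011874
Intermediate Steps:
C(b) = -2 (C(b) = -3 + 1 = -2)
s(y) = -9 (s(y) = -7 - 2 = -9)
D(Y, t) = -2 - Y
H(g) = -207 + g² - 116*g
R = 9061/5 (R = -(-17)*533/5 = -⅕*(-9061) = 9061/5 ≈ 1812.2)
1/(R + H(T(D(s(3), -5)))) = 1/(9061/5 + (-207 + (-2 - 1*(-9))² - 116*(-2 - 1*(-9)))) = 1/(9061/5 + (-207 + (-2 + 9)² - 116*(-2 + 9))) = 1/(9061/5 + (-207 + 7² - 116*7)) = 1/(9061/5 + (-207 + 49 - 812)) = 1/(9061/5 - 970) = 1/(4211/5) = 5/4211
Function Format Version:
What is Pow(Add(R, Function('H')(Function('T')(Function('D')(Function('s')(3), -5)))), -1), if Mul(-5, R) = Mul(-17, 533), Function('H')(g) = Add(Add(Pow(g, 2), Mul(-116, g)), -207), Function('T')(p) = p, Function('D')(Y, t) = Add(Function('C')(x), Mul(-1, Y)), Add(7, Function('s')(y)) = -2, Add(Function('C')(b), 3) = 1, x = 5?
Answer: Rational(5, 4211) ≈ 0.0011874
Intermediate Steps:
Function('C')(b) = -2 (Function('C')(b) = Add(-3, 1) = -2)
Function('s')(y) = -9 (Function('s')(y) = Add(-7, -2) = -9)
Function('D')(Y, t) = Add(-2, Mul(-1, Y))
Function('H')(g) = Add(-207, Pow(g, 2), Mul(-116, g))
R = Rational(9061, 5) (R = Mul(Rational(-1, 5), Mul(-17, 533)) = Mul(Rational(-1, 5), -9061) = Rational(9061, 5) ≈ 1812.2)
Pow(Add(R, Function('H')(Function('T')(Function('D')(Function('s')(3), -5)))), -1) = Pow(Add(Rational(9061, 5), Add(-207, Pow(Add(-2, Mul(-1, -9)), 2), Mul(-116, Add(-2, Mul(-1, -9))))), -1) = Pow(Add(Rational(9061, 5), Add(-207, Pow(Add(-2, 9), 2), Mul(-116, Add(-2, 9)))), -1) = Pow(Add(Rational(9061, 5), Add(-207, Pow(7, 2), Mul(-116, 7))), -1) = Pow(Add(Rational(9061, 5), Add(-207, 49, -812)), -1) = Pow(Add(Rational(9061, 5), -970), -1) = Pow(Rational(4211, 5), -1) = Rational(5, 4211)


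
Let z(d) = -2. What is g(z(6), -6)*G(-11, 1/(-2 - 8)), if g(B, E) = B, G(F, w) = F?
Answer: 22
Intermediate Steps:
g(z(6), -6)*G(-11, 1/(-2 - 8)) = -2*(-11) = 22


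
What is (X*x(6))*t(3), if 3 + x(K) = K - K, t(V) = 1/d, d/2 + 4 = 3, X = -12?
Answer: -18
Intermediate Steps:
d = -2 (d = -8 + 2*3 = -8 + 6 = -2)
t(V) = -½ (t(V) = 1/(-2) = -½)
x(K) = -3 (x(K) = -3 + (K - K) = -3 + 0 = -3)
(X*x(6))*t(3) = -12*(-3)*(-½) = 36*(-½) = -18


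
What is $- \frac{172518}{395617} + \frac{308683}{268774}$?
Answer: $\frac{75751889479}{106331563558} \approx 0.71241$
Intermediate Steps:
$- \frac{172518}{395617} + \frac{308683}{268774} = \frac{75751889479}{106331563558}$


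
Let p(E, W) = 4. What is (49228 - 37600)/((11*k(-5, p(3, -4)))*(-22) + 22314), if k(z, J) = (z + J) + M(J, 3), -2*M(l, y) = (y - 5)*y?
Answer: 5814/10915 ≈ 0.53266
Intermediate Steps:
M(l, y) = -y*(-5 + y)/2 (M(l, y) = -(y - 5)*y/2 = -(-5 + y)*y/2 = -y*(-5 + y)/2)
k(z, J) = 3 + J + z (k(z, J) = (z + J) + (½)*3*(5 - 1*3) = (J + z) + (½)*3*(5 - 3) = (J + z) + (½)*3*2 = (J + z) + 3 = 3 + J + z)
(49228 - 37600)/((11*k(-5, p(3, -4)))*(-22) + 22314) = (49228 - 37600)/((11*(3 + 4 - 5))*(-22) + 22314) = 11628/((11*2)*(-22) + 22314) = 11628/(22*(-22) + 22314) = 11628/(-484 + 22314) = 11628/21830 = 11628*(1/21830) = 5814/10915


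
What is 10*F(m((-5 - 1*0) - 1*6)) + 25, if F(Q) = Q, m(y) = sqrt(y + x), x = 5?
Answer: 25 + 10*I*sqrt(6) ≈ 25.0 + 24.495*I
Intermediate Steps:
m(y) = sqrt(5 + y) (m(y) = sqrt(y + 5) = sqrt(5 + y))
10*F(m((-5 - 1*0) - 1*6)) + 25 = 10*sqrt(5 + ((-5 - 1*0) - 1*6)) + 25 = 10*sqrt(5 + ((-5 + 0) - 6)) + 25 = 10*sqrt(5 + (-5 - 6)) + 25 = 10*sqrt(5 - 11) + 25 = 10*sqrt(-6) + 25 = 10*(I*sqrt(6)) + 25 = 10*I*sqrt(6) + 25 = 25 + 10*I*sqrt(6)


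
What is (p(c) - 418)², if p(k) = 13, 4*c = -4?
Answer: 164025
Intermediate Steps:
c = -1 (c = (¼)*(-4) = -1)
(p(c) - 418)² = (13 - 418)² = (-405)² = 164025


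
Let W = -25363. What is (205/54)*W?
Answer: -5199415/54 ≈ -96286.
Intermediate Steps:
(205/54)*W = (205/54)*(-25363) = -5199415/54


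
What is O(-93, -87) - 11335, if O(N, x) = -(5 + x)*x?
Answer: -18469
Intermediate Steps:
O(N, x) = -x*(5 + x)
O(-93, -87) - 11335 = -1*(-87)*(5 - 87) - 11335 = -1*(-87)*(-82) - 11335 = -7134 - 11335 = -18469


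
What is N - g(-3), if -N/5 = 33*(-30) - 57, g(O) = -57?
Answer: 5292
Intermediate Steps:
N = 5235 (N = -5*(33*(-30) - 57) = -5*(-990 - 57) = -5*(-1047) = 5235)
N - g(-3) = 5235 - 1*(-57) = 5235 + 57 = 5292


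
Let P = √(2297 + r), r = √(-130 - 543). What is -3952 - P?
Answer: -3952 - √(2297 + I*√673) ≈ -3999.9 - 0.27064*I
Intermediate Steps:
r = I*√673 (r = √(-673) = I*√673 ≈ 25.942*I)
P = √(2297 + I*√673) ≈ 47.928 + 0.2706*I
-3952 - P = -3952 - √(2297 + I*√673)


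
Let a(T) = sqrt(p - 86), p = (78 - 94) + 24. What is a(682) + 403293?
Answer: 403293 + I*sqrt(78) ≈ 4.0329e+5 + 8.8318*I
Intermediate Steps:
p = 8 (p = -16 + 24 = 8)
a(T) = I*sqrt(78) (a(T) = sqrt(8 - 86) = sqrt(-78) = I*sqrt(78))
a(682) + 403293 = I*sqrt(78) + 403293 = 403293 + I*sqrt(78)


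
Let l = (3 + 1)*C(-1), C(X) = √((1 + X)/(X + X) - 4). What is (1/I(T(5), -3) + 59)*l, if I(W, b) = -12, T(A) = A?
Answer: 1414*I/3 ≈ 471.33*I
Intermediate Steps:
C(X) = √(-4 + (1 + X)/(2*X)) (C(X) = √((1 + X)/((2*X)) - 4) = √((1 + X)*(1/(2*X)) - 4) = √((1 + X)/(2*X) - 4) = √(-4 + (1 + X)/(2*X)))
l = 8*I (l = (3 + 1)*(√(-14 + 2/(-1))/2) = 4*(√(-14 + 2*(-1))/2) = 4*(√(-14 - 2)/2) = 4*(√(-16)/2) = 4*((4*I)/2) = 4*(2*I) = 8*I ≈ 8.0*I)
(1/I(T(5), -3) + 59)*l = (1/(-12) + 59)*(8*I) = (-1/12 + 59)*(8*I) = 707*(8*I)/12 = 1414*I/3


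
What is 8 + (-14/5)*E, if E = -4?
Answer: 96/5 ≈ 19.200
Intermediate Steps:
8 + (-14/5)*E = 8 - 14/5*(-4) = 8 + 56/5 = 96/5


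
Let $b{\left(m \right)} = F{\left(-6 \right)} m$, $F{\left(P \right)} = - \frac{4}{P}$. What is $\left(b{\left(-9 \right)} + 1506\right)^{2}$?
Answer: $2250000$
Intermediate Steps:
$b{\left(m \right)} = \frac{2 m}{3}$ ($b{\left(m \right)} = - \frac{4}{-6} m = \left(-4\right) \left(- \frac{1}{6}\right) m = \frac{2 m}{3}$)
$\left(b{\left(-9 \right)} + 1506\right)^{2} = \left(\frac{2}{3} \left(-9\right) + 1506\right)^{2} = \left(-6 + 1506\right)^{2} = 1500^{2} = 2250000$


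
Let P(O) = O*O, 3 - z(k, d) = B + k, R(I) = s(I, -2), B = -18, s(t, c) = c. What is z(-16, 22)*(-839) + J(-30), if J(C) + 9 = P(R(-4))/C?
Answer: -465782/15 ≈ -31052.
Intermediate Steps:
R(I) = -2
z(k, d) = 21 - k (z(k, d) = 3 - (-18 + k) = 3 + (18 - k) = 21 - k)
P(O) = O²
J(C) = -9 + 4/C (J(C) = -9 + (-2)²/C = -9 + 4/C)
z(-16, 22)*(-839) + J(-30) = (21 - 1*(-16))*(-839) + (-9 + 4/(-30)) = (21 + 16)*(-839) + (-9 + 4*(-1/30)) = 37*(-839) + (-9 - 2/15) = -31043 - 137/15 = -465782/15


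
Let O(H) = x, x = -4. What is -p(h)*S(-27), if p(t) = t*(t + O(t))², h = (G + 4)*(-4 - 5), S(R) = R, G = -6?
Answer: 95256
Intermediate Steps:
O(H) = -4
h = 18 (h = (-6 + 4)*(-4 - 5) = -2*(-9) = 18)
p(t) = t*(-4 + t)² (p(t) = t*(t - 4)² = t*(-4 + t)²)
-p(h)*S(-27) = -18*(-4 + 18)²*(-27) = -18*14²*(-27) = -18*196*(-27) = -3528*(-27) = -1*(-95256) = 95256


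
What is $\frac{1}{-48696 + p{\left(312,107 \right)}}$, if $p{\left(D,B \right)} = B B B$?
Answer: $\frac{1}{1176347} \approx 8.5009 \cdot 10^{-7}$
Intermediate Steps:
$p{\left(D,B \right)} = B^{3}$ ($p{\left(D,B \right)} = B^{2} B = B^{3}$)
$\frac{1}{-48696 + p{\left(312,107 \right)}} = \frac{1}{-48696 + 107^{3}} = \frac{1}{-48696 + 1225043} = \frac{1}{1176347}$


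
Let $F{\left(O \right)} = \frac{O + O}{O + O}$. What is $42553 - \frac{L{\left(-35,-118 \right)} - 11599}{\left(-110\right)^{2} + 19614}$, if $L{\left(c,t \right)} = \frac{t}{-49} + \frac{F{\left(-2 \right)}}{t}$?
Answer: $\frac{7803025469987}{183370348} \approx 42553.0$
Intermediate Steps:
$F{\left(O \right)} = 1$ ($F{\left(O \right)} = \frac{2 O}{2 O} = 2 O \frac{1}{2 O} = 1$)
$L{\left(c,t \right)} = \frac{1}{t} - \frac{t}{49}$ ($L{\left(c,t \right)} = \frac{t}{-49} + 1 \frac{1}{t} = t \left(- \frac{1}{49}\right) + \frac{1}{t} = - \frac{t}{49} + \frac{1}{t} = \frac{1}{t} - \frac{t}{49}$)
$42553 - \frac{L{\left(-35,-118 \right)} - 11599}{\left(-110\right)^{2} + 19614} = 42553 - \frac{\left(\frac{1}{-118} - - \frac{118}{49}\right) - 11599}{\left(-110\right)^{2} + 19614} = 42553 - \frac{\left(- \frac{1}{118} + \frac{118}{49}\right) - 11599}{12100 + 19614} = 42553 - \frac{\frac{13875}{5782} - 11599}{31714} = 42553 - \left(- \frac{67051543}{5782}\right) \frac{1}{31714} = 42553 - - \frac{67051543}{183370348} = 42553 + \frac{67051543}{183370348} = \frac{7803025469987}{183370348}$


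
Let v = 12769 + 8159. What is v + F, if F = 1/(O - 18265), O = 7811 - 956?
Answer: 238788479/11410 ≈ 20928.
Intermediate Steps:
O = 6855
F = -1/11410 (F = 1/(6855 - 18265) = 1/(-11410) = -1/11410 ≈ -8.7642e-5)
v = 20928
v + F = 20928 - 1/11410 = 238788479/11410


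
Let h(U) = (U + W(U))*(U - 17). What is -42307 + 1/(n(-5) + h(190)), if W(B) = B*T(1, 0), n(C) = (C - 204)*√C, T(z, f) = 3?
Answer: -7698630976649/181970619 + 11*I*√5/909853095 ≈ -42307.0 + 2.7034e-8*I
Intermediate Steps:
n(C) = √C*(-204 + C) (n(C) = (-204 + C)*√C = √C*(-204 + C))
W(B) = 3*B (W(B) = B*3 = 3*B)
h(U) = 4*U*(-17 + U) (h(U) = (U + 3*U)*(U - 17) = (4*U)*(-17 + U) = 4*U*(-17 + U))
-42307 + 1/(n(-5) + h(190)) = -42307 + 1/(√(-5)*(-204 - 5) + 4*190*(-17 + 190)) = -42307 + 1/((I*√5)*(-209) + 4*190*173) = -42307 + 1/(-209*I*√5 + 131480) = -42307 + 1/(131480 - 209*I*√5)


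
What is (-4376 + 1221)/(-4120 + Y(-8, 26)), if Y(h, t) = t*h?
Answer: 3155/4328 ≈ 0.72897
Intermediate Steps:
Y(h, t) = h*t
(-4376 + 1221)/(-4120 + Y(-8, 26)) = (-4376 + 1221)/(-4120 - 8*26) = -3155/(-4120 - 208) = -3155/(-4328) = -3155*(-1/4328) = 3155/4328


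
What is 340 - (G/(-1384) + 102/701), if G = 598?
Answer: 165070295/485092 ≈ 340.29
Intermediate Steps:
340 - (G/(-1384) + 102/701) = 340 - (598/(-1384) + 102/701) = 340 - (598*(-1/1384) + 102*(1/701)) = 340 - (-299/692 + 102/701) = 340 - 1*(-139015/485092) = 340 + 139015/485092 = 165070295/485092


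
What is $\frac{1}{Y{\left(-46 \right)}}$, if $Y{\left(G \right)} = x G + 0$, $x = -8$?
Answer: $\frac{1}{368} \approx 0.0027174$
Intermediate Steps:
$Y{\left(G \right)} = - 8 G$ ($Y{\left(G \right)} = - 8 G + 0 = - 8 G$)
$\frac{1}{Y{\left(-46 \right)}} = \frac{1}{\left(-8\right) \left(-46\right)} = \frac{1}{368}$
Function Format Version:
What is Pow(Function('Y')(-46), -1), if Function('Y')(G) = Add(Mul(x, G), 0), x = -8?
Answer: Rational(1, 368) ≈ 0.0027174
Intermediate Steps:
Function('Y')(G) = Mul(-8, G) (Function('Y')(G) = Add(Mul(-8, G), 0) = Mul(-8, G))
Pow(Function('Y')(-46), -1) = Pow(Mul(-8, -46), -1) = Pow(368, -1) = Rational(1, 368)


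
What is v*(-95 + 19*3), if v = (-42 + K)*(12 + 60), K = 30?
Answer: 32832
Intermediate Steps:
v = -864 (v = (-42 + 30)*(12 + 60) = -12*72 = -864)
v*(-95 + 19*3) = -864*(-95 + 19*3) = -864*(-95 + 57) = -864*(-38) = 32832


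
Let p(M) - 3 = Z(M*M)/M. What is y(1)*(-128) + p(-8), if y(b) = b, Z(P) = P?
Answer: -133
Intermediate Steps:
p(M) = 3 + M (p(M) = 3 + (M*M)/M = 3 + M²/M = 3 + M)
y(1)*(-128) + p(-8) = 1*(-128) + (3 - 8) = -128 - 5 = -133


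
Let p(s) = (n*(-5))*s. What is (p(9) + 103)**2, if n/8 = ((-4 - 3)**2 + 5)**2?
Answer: 1101779817649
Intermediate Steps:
n = 23328 (n = 8*((-4 - 3)**2 + 5)**2 = 8*((-7)**2 + 5)**2 = 8*(49 + 5)**2 = 8*54**2 = 8*2916 = 23328)
p(s) = -116640*s (p(s) = (23328*(-5))*s = -116640*s)
(p(9) + 103)**2 = (-116640*9 + 103)**2 = (-1049760 + 103)**2 = (-1049657)**2 = 1101779817649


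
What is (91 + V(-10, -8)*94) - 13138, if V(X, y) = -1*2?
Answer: -13235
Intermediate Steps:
V(X, y) = -2
(91 + V(-10, -8)*94) - 13138 = (91 - 2*94) - 13138 = (91 - 188) - 13138 = -97 - 13138 = -13235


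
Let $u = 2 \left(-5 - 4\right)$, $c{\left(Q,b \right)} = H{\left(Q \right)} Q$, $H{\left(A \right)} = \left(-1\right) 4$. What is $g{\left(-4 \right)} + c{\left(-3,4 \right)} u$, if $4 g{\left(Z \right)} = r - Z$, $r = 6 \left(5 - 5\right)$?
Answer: $-215$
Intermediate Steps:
$H{\left(A \right)} = -4$
$c{\left(Q,b \right)} = - 4 Q$
$r = 0$ ($r = 6 \cdot 0 = 0$)
$u = -18$ ($u = 2 \left(-9\right) = -18$)
$g{\left(Z \right)} = - \frac{Z}{4}$ ($g{\left(Z \right)} = \frac{0 - Z}{4} = \frac{\left(-1\right) Z}{4} = - \frac{Z}{4}$)
$g{\left(-4 \right)} + c{\left(-3,4 \right)} u = \left(- \frac{1}{4}\right) \left(-4\right) + \left(-4\right) \left(-3\right) \left(-18\right) = 1 + 12 \left(-18\right) = 1 - 216 = -215$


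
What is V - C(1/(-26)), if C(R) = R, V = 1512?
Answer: 39313/26 ≈ 1512.0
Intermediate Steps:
V - C(1/(-26)) = 1512 - 1/(-26) = 1512 - 1*(-1/26) = 1512 + 1/26 = 39313/26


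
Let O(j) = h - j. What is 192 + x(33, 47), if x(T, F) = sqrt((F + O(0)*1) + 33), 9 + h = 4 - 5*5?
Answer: 192 + 5*sqrt(2) ≈ 199.07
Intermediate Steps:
h = -30 (h = -9 + (4 - 5*5) = -9 + (4 - 25) = -9 - 21 = -30)
O(j) = -30 - j
x(T, F) = sqrt(3 + F) (x(T, F) = sqrt((F + (-30 - 1*0)*1) + 33) = sqrt((F + (-30 + 0)*1) + 33) = sqrt((F - 30*1) + 33) = sqrt((F - 30) + 33) = sqrt((-30 + F) + 33) = sqrt(3 + F))
192 + x(33, 47) = 192 + sqrt(3 + 47) = 192 + sqrt(50) = 192 + 5*sqrt(2)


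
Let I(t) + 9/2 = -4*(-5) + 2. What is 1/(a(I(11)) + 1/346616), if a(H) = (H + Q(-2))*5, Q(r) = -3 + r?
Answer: 346616/21663501 ≈ 0.016000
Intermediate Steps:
I(t) = 35/2 (I(t) = -9/2 + (-4*(-5) + 2) = -9/2 + (20 + 2) = -9/2 + 22 = 35/2)
a(H) = -25 + 5*H (a(H) = (H + (-3 - 2))*5 = (H - 5)*5 = (-5 + H)*5 = -25 + 5*H)
1/(a(I(11)) + 1/346616) = 1/((-25 + 5*(35/2)) + 1/346616) = 1/((-25 + 175/2) + 1/346616) = 1/(125/2 + 1/346616) = 1/(21663501/346616) = 346616/21663501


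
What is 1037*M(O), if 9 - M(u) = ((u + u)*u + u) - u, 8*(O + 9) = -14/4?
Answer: -22450013/128 ≈ -1.7539e+5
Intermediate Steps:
O = -151/16 (O = -9 + (-14/4)/8 = -9 + (-14*¼)/8 = -9 + (⅛)*(-7/2) = -9 - 7/16 = -151/16 ≈ -9.4375)
M(u) = 9 - 2*u² (M(u) = 9 - (((u + u)*u + u) - u) = 9 - (((2*u)*u + u) - u) = 9 - ((2*u² + u) - u) = 9 - ((u + 2*u²) - u) = 9 - 2*u²)
1037*M(O) = 1037*(9 - 2*(-151/16)²) = 1037*(9 - 2*22801/256) = 1037*(9 - 22801/128) = 1037*(-21649/128) = -22450013/128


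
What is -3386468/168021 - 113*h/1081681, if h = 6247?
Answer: -3781685964839/181745123301 ≈ -20.808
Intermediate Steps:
-3386468/168021 - 113*h/1081681 = -3386468/168021 - 113*6247/1081681 = -3386468*1/168021 - 705911*1/1081681 = -3386468/168021 - 705911/1081681 = -3781685964839/181745123301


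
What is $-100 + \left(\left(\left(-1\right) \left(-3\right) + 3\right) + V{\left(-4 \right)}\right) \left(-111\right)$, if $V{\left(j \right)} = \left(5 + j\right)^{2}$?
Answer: $-877$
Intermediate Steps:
$-100 + \left(\left(\left(-1\right) \left(-3\right) + 3\right) + V{\left(-4 \right)}\right) \left(-111\right) = -100 + \left(\left(\left(-1\right) \left(-3\right) + 3\right) + \left(5 - 4\right)^{2}\right) \left(-111\right) = -100 + \left(\left(3 + 3\right) + 1^{2}\right) \left(-111\right) = -100 + \left(6 + 1\right) \left(-111\right) = -100 + 7 \left(-111\right) = -100 - 777 = -877$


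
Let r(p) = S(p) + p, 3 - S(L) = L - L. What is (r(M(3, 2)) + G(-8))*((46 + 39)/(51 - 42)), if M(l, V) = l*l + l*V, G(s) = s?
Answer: 850/9 ≈ 94.444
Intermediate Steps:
S(L) = 3 (S(L) = 3 - (L - L) = 3 - 1*0 = 3 + 0 = 3)
M(l, V) = l² + V*l
r(p) = 3 + p
(r(M(3, 2)) + G(-8))*((46 + 39)/(51 - 42)) = ((3 + 3*(2 + 3)) - 8)*((46 + 39)/(51 - 42)) = ((3 + 3*5) - 8)*(85/9) = ((3 + 15) - 8)*(85*(⅑)) = (18 - 8)*(85/9) = 10*(85/9) = 850/9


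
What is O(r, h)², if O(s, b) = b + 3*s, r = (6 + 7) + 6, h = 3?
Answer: 3600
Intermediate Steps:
r = 19 (r = 13 + 6 = 19)
O(r, h)² = (3 + 3*19)² = (3 + 57)² = 60² = 3600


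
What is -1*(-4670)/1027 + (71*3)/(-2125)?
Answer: 9704999/2182375 ≈ 4.4470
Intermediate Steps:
-1*(-4670)/1027 + (71*3)/(-2125) = 4670*(1/1027) + 213*(-1/2125) = 4670/1027 - 213/2125 = 9704999/2182375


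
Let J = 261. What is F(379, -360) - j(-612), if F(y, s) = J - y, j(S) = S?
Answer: 494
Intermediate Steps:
F(y, s) = 261 - y
F(379, -360) - j(-612) = (261 - 1*379) - 1*(-612) = (261 - 379) + 612 = -118 + 612 = 494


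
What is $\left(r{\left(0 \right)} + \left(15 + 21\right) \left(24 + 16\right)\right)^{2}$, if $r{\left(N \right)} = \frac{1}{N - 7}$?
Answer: $\frac{101586241}{49} \approx 2.0732 \cdot 10^{6}$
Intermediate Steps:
$r{\left(N \right)} = \frac{1}{-7 + N}$
$\left(r{\left(0 \right)} + \left(15 + 21\right) \left(24 + 16\right)\right)^{2} = \left(\frac{1}{-7 + 0} + \left(15 + 21\right) \left(24 + 16\right)\right)^{2} = \left(\frac{1}{-7} + 36 \cdot 40\right)^{2} = \left(- \frac{1}{7} + 1440\right)^{2} = \left(\frac{10079}{7}\right)^{2} = \frac{101586241}{49}$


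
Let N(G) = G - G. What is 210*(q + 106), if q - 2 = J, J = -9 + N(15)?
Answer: 20790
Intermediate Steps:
N(G) = 0
J = -9 (J = -9 + 0 = -9)
q = -7 (q = 2 - 9 = -7)
210*(q + 106) = 210*(-7 + 106) = 210*99 = 20790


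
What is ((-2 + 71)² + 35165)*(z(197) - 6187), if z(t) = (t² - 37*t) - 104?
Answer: 1007293054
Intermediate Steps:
z(t) = -104 + t² - 37*t
((-2 + 71)² + 35165)*(z(197) - 6187) = ((-2 + 71)² + 35165)*((-104 + 197² - 37*197) - 6187) = (69² + 35165)*((-104 + 38809 - 7289) - 6187) = (4761 + 35165)*(31416 - 6187) = 39926*25229 = 1007293054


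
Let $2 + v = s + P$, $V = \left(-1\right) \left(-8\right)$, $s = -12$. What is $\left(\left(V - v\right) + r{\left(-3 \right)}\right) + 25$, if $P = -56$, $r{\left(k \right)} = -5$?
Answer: $98$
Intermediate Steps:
$V = 8$
$v = -70$ ($v = -2 - 68 = -70$)
$\left(\left(V - v\right) + r{\left(-3 \right)}\right) + 25 = \left(\left(8 - -70\right) - 5\right) + 25 = \left(\left(8 + 70\right) - 5\right) + 25 = \left(78 - 5\right) + 25 = 73 + 25 = 98$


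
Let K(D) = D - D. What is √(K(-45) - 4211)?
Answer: I*√4211 ≈ 64.892*I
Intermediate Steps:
K(D) = 0
√(K(-45) - 4211) = √(0 - 4211) = √(-4211) = I*√4211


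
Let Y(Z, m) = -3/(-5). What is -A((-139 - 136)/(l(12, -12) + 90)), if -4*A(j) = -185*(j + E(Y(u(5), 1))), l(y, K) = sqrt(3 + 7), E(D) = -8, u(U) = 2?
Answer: 1655195/3236 - 10175*sqrt(10)/6472 ≈ 506.52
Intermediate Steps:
Y(Z, m) = 3/5 (Y(Z, m) = -3*(-1/5) = 3/5)
l(y, K) = sqrt(10)
A(j) = -370 + 185*j/4 (A(j) = -(-185)*(j - 8)/4 = -(-185)*(-8 + j)/4 = -(1480 - 185*j)/4 = -370 + 185*j/4)
-A((-139 - 136)/(l(12, -12) + 90)) = -(-370 + 185*((-139 - 136)/(sqrt(10) + 90))/4) = -(-370 + 185*(-275/(90 + sqrt(10)))/4) = -(-370 - 50875/(4*(90 + sqrt(10)))) = 370 + 50875/(4*(90 + sqrt(10)))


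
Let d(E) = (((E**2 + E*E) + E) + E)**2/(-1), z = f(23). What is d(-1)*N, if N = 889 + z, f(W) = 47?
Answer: 0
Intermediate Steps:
z = 47
d(E) = -(2*E + 2*E**2)**2 (d(E) = (((E**2 + E**2) + E) + E)**2*(-1) = ((2*E**2 + E) + E)**2*(-1) = ((E + 2*E**2) + E)**2*(-1) = (2*E + 2*E**2)**2*(-1) = -(2*E + 2*E**2)**2)
N = 936 (N = 889 + 47 = 936)
d(-1)*N = -4*(-1)**2*(1 - 1)**2*936 = -4*1*0**2*936 = -4*1*0*936 = 0*936 = 0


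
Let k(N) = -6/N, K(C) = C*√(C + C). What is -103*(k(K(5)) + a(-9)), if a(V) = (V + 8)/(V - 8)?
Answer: -103/17 + 309*√10/25 ≈ 33.027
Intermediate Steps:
K(C) = √2*C^(3/2) (K(C) = C*√(2*C) = C*(√2*√C) = √2*C^(3/2))
a(V) = (8 + V)/(-8 + V)
-103*(k(K(5)) + a(-9)) = -103*(-6*√10/50 + (8 - 9)/(-8 - 9)) = -103*(-6*√10/50 - 1/(-17)) = -103*(-6*√10/50 - 1/17*(-1)) = -103*(-3*√10/25 + 1/17) = -103*(1/17 - 3*√10/25) = -103/17 + 309*√10/25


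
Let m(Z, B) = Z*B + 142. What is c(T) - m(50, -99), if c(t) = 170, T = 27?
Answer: 4978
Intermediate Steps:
m(Z, B) = 142 + B*Z (m(Z, B) = B*Z + 142 = 142 + B*Z)
c(T) - m(50, -99) = 170 - (142 - 99*50) = 170 - (142 - 4950) = 170 - 1*(-4808) = 170 + 4808 = 4978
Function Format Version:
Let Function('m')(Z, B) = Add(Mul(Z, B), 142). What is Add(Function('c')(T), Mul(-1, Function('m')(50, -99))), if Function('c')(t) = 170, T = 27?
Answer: 4978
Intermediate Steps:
Function('m')(Z, B) = Add(142, Mul(B, Z)) (Function('m')(Z, B) = Add(Mul(B, Z), 142) = Add(142, Mul(B, Z)))
Add(Function('c')(T), Mul(-1, Function('m')(50, -99))) = Add(170, Mul(-1, Add(142, Mul(-99, 50)))) = Add(170, Mul(-1, Add(142, -4950))) = Add(170, Mul(-1, -4808)) = Add(170, 4808) = 4978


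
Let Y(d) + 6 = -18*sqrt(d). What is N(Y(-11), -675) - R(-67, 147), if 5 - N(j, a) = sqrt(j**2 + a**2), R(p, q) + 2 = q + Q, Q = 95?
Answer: -235 - 3*sqrt(50233 + 24*I*sqrt(11)) ≈ -907.38 - 0.53273*I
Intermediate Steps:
R(p, q) = 93 + q (R(p, q) = -2 + (q + 95) = -2 + (95 + q) = 93 + q)
Y(d) = -6 - 18*sqrt(d)
N(j, a) = 5 - sqrt(a**2 + j**2) (N(j, a) = 5 - sqrt(j**2 + a**2) = 5 - sqrt(a**2 + j**2))
N(Y(-11), -675) - R(-67, 147) = (5 - sqrt((-675)**2 + (-6 - 18*I*sqrt(11))**2)) - (93 + 147) = (5 - sqrt(455625 + (-6 - 18*I*sqrt(11))**2)) - 1*240 = (5 - sqrt(455625 + (-6 - 18*I*sqrt(11))**2)) - 240 = -235 - sqrt(455625 + (-6 - 18*I*sqrt(11))**2)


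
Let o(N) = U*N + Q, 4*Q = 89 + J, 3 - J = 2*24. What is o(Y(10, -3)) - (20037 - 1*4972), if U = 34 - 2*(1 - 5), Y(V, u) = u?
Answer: -15180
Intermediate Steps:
J = -45 (J = 3 - 2*24 = 3 - 1*48 = 3 - 48 = -45)
Q = 11 (Q = (89 - 45)/4 = (1/4)*44 = 11)
U = 42 (U = 34 - 2*(-4) = 34 - 1*(-8) = 34 + 8 = 42)
o(N) = 11 + 42*N (o(N) = 42*N + 11 = 11 + 42*N)
o(Y(10, -3)) - (20037 - 1*4972) = (11 + 42*(-3)) - (20037 - 1*4972) = (11 - 126) - (20037 - 4972) = -115 - 1*15065 = -115 - 15065 = -15180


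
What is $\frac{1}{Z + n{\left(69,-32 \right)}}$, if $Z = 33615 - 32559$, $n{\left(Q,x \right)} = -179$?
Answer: $\frac{1}{877} \approx 0.0011403$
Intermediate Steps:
$Z = 1056$
$\frac{1}{Z + n{\left(69,-32 \right)}} = \frac{1}{1056 - 179} = \frac{1}{877}$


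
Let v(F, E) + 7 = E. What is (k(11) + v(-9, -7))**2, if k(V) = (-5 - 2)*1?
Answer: 441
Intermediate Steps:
k(V) = -7 (k(V) = -7*1 = -7)
v(F, E) = -7 + E
(k(11) + v(-9, -7))**2 = (-7 + (-7 - 7))**2 = (-7 - 14)**2 = (-21)**2 = 441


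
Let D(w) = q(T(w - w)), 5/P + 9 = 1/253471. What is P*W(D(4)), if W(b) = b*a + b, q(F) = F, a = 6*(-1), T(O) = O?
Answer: 0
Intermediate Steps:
P = -1267355/2281238 (P = 5/(-9 + 1/253471) = 5/(-2281238/253471) = 5*(-253471/2281238) = -1267355/2281238 ≈ -0.55556)
a = -6
D(w) = 0 (D(w) = w - w = 0)
W(b) = -5*b (W(b) = b*(-6) + b = -6*b + b = -5*b)
P*W(D(4)) = -(-6336775)*0/2281238 = -1267355/2281238*0 = 0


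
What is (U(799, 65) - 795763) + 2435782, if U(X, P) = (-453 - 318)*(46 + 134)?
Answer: 1501239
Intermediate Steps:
U(X, P) = -138780 (U(X, P) = -771*180 = -138780)
(U(799, 65) - 795763) + 2435782 = (-138780 - 795763) + 2435782 = -934543 + 2435782 = 1501239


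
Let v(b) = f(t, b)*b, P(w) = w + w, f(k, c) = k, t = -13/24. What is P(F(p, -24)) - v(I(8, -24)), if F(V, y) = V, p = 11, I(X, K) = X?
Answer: 79/3 ≈ 26.333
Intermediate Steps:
t = -13/24 (t = -13*1/24 = -13/24 ≈ -0.54167)
P(w) = 2*w
v(b) = -13*b/24
P(F(p, -24)) - v(I(8, -24)) = 2*11 - (-13)*8/24 = 22 - 1*(-13/3) = 22 + 13/3 = 79/3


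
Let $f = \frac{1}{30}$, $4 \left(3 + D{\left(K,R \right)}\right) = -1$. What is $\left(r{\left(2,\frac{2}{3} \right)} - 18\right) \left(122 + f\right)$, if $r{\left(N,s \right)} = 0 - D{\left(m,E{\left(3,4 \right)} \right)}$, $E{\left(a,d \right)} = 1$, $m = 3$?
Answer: $- \frac{215999}{120} \approx -1800.0$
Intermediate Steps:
$D{\left(K,R \right)} = - \frac{13}{4}$ ($D{\left(K,R \right)} = -3 + \frac{1}{4} \left(-1\right) = -3 - \frac{1}{4} = - \frac{13}{4}$)
$r{\left(N,s \right)} = \frac{13}{4}$ ($r{\left(N,s \right)} = 0 - - \frac{13}{4} = 0 + \frac{13}{4} = \frac{13}{4}$)
$f = \frac{1}{30} \approx 0.033333$
$\left(r{\left(2,\frac{2}{3} \right)} - 18\right) \left(122 + f\right) = \left(\frac{13}{4} - 18\right) \left(122 + \frac{1}{30}\right) = \left(\frac{13}{4} - 18\right) \frac{3661}{30} = \left(- \frac{59}{4}\right) \frac{3661}{30} = - \frac{215999}{120}$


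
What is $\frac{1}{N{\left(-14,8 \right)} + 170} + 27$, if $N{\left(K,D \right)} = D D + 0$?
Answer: $\frac{6319}{234} \approx 27.004$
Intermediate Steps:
$N{\left(K,D \right)} = D^{2}$ ($N{\left(K,D \right)} = D^{2} + 0 = D^{2}$)
$\frac{1}{N{\left(-14,8 \right)} + 170} + 27 = \frac{1}{8^{2} + 170} + 27 = \frac{1}{64 + 170} + 27 = \frac{1}{234} + 27 = \frac{6319}{234}$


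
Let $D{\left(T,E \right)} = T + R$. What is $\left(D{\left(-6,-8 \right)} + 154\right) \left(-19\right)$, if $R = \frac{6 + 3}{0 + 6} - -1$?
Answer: $- \frac{5719}{2} \approx -2859.5$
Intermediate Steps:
$R = \frac{5}{2}$ ($R = \frac{9}{6} + 1 = 9 \cdot \frac{1}{6} + 1 = \frac{3}{2} + 1 = \frac{5}{2} \approx 2.5$)
$D{\left(T,E \right)} = \frac{5}{2} + T$ ($D{\left(T,E \right)} = T + \frac{5}{2} = \frac{5}{2} + T$)
$\left(D{\left(-6,-8 \right)} + 154\right) \left(-19\right) = \left(\left(\frac{5}{2} - 6\right) + 154\right) \left(-19\right) = \left(- \frac{7}{2} + 154\right) \left(-19\right) = \frac{301}{2} \left(-19\right) = - \frac{5719}{2}$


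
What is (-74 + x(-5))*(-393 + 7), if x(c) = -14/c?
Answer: 137416/5 ≈ 27483.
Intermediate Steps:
(-74 + x(-5))*(-393 + 7) = (-74 - 14/(-5))*(-393 + 7) = (-74 - 14*(-⅕))*(-386) = (-74 + 14/5)*(-386) = -356/5*(-386) = 137416/5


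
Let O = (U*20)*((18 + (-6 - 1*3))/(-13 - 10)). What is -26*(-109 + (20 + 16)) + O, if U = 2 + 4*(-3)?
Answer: 45454/23 ≈ 1976.3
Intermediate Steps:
U = -10 (U = 2 - 12 = -10)
O = 1800/23 (O = (-10*20)*((18 + (-6 - 1*3))/(-13 - 10)) = -200*(18 + (-6 - 3))/(-23) = -200*(18 - 9)*(-1)/23 = -1800*(-1)/23 = -200*(-9/23) = 1800/23 ≈ 78.261)
-26*(-109 + (20 + 16)) + O = -26*(-109 + (20 + 16)) + 1800/23 = -26*(-109 + 36) + 1800/23 = -26*(-73) + 1800/23 = 1898 + 1800/23 = 45454/23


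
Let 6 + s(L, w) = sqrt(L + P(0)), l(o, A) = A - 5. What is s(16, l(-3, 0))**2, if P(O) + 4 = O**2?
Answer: 48 - 24*sqrt(3) ≈ 6.4308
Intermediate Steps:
P(O) = -4 + O**2
l(o, A) = -5 + A
s(L, w) = -6 + sqrt(-4 + L) (s(L, w) = -6 + sqrt(L + (-4 + 0**2)) = -6 + sqrt(L + (-4 + 0)) = -6 + sqrt(L - 4) = -6 + sqrt(-4 + L))
s(16, l(-3, 0))**2 = (-6 + sqrt(-4 + 16))**2 = (-6 + sqrt(12))**2 = (-6 + 2*sqrt(3))**2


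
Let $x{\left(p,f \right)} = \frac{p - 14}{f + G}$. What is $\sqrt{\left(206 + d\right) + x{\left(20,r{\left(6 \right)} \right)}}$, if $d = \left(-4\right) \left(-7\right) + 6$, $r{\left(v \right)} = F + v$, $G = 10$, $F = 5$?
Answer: $\frac{29 \sqrt{14}}{7} \approx 15.501$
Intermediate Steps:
$r{\left(v \right)} = 5 + v$
$d = 34$ ($d = 28 + 6 = 34$)
$x{\left(p,f \right)} = \frac{-14 + p}{10 + f}$ ($x{\left(p,f \right)} = \frac{p - 14}{f + 10} = \frac{-14 + p}{10 + f}$)
$\sqrt{\left(206 + d\right) + x{\left(20,r{\left(6 \right)} \right)}} = \sqrt{\left(206 + 34\right) + \frac{-14 + 20}{10 + \left(5 + 6\right)}} = \sqrt{240 + \frac{1}{10 + 11} \cdot 6} = \sqrt{240 + \frac{1}{21} \cdot 6} = \sqrt{240 + \frac{2}{7}} = \sqrt{\frac{1682}{7}} = \frac{29 \sqrt{14}}{7}$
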